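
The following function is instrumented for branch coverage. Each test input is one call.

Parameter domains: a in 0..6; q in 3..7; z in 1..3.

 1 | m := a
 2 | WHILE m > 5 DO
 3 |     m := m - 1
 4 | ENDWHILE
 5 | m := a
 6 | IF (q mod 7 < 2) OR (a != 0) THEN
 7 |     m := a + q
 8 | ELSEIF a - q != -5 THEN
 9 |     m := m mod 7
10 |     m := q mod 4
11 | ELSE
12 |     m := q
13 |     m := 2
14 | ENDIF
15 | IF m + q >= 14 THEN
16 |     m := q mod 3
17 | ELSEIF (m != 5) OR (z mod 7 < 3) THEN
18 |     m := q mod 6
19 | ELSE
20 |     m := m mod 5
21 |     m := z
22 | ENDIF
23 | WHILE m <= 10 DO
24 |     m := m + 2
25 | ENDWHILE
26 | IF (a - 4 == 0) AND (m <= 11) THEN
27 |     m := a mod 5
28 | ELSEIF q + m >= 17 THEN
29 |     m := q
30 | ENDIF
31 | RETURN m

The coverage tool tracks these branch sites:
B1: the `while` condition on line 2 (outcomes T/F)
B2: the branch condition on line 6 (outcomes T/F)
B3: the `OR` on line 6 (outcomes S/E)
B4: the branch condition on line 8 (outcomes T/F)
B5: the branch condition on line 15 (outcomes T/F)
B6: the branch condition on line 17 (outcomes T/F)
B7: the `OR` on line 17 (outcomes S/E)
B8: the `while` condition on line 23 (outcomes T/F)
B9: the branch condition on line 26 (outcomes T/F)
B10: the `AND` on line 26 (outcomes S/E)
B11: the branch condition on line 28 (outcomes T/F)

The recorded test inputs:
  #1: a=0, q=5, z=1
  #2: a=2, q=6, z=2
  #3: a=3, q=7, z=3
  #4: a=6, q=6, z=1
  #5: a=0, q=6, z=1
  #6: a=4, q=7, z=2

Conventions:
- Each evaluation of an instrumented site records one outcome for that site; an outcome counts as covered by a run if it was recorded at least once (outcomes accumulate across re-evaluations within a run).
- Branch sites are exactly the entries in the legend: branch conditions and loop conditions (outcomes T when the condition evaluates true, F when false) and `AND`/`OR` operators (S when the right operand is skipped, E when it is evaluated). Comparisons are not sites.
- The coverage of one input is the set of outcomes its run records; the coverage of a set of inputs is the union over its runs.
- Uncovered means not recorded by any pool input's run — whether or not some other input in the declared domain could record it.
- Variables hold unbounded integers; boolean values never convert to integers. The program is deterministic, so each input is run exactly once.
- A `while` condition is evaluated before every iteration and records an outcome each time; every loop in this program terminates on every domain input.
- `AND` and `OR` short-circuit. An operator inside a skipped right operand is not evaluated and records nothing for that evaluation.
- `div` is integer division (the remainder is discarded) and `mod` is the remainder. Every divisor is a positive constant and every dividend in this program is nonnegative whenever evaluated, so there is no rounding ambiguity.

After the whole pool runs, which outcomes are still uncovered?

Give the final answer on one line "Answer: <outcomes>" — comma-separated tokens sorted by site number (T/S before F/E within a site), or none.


input #1, a=0, q=5, z=1: events B1->F, B3->E, B2->F, B4->F, B5->F, B7->S, B6->T, B8->T, B8->T, B8->T, B8->F, B10->S, B9->F, B11->F; outcomes B1=F, B2=F, B3=E, B4=F, B5=F, B6=T, B7=S, B8=T, B8=F, B9=F, B10=S, B11=F
input #2, a=2, q=6, z=2: events B1->F, B3->E, B2->T, B5->T, B8->T, B8->T, B8->T, B8->T, B8->T, B8->T, B8->F, B10->S, B9->F, B11->T; outcomes B1=F, B2=T, B3=E, B5=T, B8=T, B8=F, B9=F, B10=S, B11=T
input #3, a=3, q=7, z=3: events B1->F, B3->S, B2->T, B5->T, B8->T, B8->T, B8->T, B8->T, B8->T, B8->F, B10->S, B9->F, B11->T; outcomes B1=F, B2=T, B3=S, B5=T, B8=T, B8=F, B9=F, B10=S, B11=T
input #4, a=6, q=6, z=1: events B1->T, B1->F, B3->E, B2->T, B5->T, B8->T, B8->T, B8->T, B8->T, B8->T, B8->T, B8->F, B10->S, B9->F, ...; outcomes B1=T, B1=F, B2=T, B3=E, B5=T, B8=T, B8=F, B9=F, B10=S, B11=T
input #5, a=0, q=6, z=1: events B1->F, B3->E, B2->F, B4->T, B5->F, B7->S, B6->T, B8->T, B8->T, B8->T, B8->T, B8->T, B8->T, B8->F, ...; outcomes B1=F, B2=F, B3=E, B4=T, B5=F, B6=T, B7=S, B8=T, B8=F, B9=F, B10=S, B11=T
input #6, a=4, q=7, z=2: events B1->F, B3->S, B2->T, B5->T, B8->T, B8->T, B8->T, B8->T, B8->T, B8->F, B10->E, B9->T; outcomes B1=F, B2=T, B3=S, B5=T, B8=T, B8=F, B9=T, B10=E
union over the pool: B1=T, B1=F, B2=T, B2=F, B3=S, B3=E, B4=T, B4=F, B5=T, B5=F, B6=T, B7=S, B8=T, B8=F, B9=T, B9=F, B10=S, B10=E, B11=T, B11=F
uncovered (2 of 22): B6=F, B7=E
Answer: B6=F, B7=E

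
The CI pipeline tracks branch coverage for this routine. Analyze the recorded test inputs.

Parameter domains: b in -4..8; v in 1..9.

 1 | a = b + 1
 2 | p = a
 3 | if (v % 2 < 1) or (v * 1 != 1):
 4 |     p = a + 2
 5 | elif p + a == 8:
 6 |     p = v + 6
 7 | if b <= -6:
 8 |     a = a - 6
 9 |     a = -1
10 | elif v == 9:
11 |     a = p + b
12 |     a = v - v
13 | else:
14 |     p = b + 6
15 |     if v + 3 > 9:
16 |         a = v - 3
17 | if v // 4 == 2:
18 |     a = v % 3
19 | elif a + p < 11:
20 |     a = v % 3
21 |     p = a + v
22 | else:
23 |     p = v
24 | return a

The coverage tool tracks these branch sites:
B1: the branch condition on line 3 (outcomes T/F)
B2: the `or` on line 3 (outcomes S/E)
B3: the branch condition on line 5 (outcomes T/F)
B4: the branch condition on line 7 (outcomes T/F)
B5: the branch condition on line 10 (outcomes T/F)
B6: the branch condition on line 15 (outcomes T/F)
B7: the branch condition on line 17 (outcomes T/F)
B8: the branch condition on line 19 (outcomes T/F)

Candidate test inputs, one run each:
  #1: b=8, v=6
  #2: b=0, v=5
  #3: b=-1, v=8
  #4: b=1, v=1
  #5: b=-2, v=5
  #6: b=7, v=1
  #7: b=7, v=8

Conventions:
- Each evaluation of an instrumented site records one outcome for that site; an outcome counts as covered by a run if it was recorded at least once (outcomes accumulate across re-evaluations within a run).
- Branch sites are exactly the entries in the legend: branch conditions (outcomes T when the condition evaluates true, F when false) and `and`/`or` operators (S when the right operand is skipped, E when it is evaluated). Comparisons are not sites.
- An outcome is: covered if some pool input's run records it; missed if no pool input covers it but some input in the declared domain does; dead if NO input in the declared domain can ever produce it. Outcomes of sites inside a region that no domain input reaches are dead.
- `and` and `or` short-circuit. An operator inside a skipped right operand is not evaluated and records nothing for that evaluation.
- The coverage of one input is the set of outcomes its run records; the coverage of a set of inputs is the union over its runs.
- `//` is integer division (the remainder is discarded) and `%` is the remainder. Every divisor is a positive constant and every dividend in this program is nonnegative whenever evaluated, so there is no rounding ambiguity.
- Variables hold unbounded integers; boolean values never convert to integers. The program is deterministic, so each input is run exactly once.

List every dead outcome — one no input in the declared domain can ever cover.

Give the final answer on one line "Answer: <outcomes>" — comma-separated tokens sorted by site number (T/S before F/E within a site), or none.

running all 117 domain inputs and tallying outcomes:
  B4=T: no domain input ever produces it -> dead
  reachable outcomes have witnesses, e.g. B1=T (e.g. b=-4, v=2), B1=F (e.g. b=-4, v=1), B2=S (e.g. b=-4, v=2), B2=E (e.g. b=-4, v=1)

Answer: B4=T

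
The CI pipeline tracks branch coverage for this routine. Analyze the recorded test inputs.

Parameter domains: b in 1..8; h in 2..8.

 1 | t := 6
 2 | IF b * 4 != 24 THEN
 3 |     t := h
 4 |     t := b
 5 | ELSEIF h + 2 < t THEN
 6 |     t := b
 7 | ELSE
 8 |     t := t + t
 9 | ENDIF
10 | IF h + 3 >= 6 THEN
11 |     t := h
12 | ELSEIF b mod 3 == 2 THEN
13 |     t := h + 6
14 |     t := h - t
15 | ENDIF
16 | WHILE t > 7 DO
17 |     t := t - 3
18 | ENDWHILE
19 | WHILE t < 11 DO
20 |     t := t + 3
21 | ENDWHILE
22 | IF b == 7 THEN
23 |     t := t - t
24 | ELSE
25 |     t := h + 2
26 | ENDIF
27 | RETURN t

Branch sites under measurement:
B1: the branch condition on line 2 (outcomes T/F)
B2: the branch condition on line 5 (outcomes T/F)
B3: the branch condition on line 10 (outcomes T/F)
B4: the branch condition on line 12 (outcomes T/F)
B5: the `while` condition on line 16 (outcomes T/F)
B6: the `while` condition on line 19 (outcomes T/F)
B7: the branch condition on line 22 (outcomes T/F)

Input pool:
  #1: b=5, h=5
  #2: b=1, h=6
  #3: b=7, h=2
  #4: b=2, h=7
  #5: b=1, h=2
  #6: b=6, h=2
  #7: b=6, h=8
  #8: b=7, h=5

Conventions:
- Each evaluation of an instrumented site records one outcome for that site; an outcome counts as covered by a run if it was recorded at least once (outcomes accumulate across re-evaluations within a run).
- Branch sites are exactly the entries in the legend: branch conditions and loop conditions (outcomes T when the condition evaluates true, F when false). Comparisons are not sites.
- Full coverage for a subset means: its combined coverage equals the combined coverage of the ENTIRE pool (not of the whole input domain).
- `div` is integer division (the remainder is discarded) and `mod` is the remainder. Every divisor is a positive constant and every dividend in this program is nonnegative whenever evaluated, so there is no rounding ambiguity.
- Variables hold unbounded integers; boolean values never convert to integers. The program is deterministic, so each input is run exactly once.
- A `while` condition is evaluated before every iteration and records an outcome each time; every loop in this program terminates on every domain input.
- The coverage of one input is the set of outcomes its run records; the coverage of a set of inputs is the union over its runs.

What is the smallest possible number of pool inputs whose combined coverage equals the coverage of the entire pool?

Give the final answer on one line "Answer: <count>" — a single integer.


run #1 (b=5, h=5) records B1=T, B3=T, B5=F, B6=T, B6=F, B7=F
run #2 (b=1, h=6) records B1=T, B3=T, B5=F, B6=T, B6=F, B7=F
run #3 (b=7, h=2) records B1=T, B3=F, B4=F, B5=F, B6=T, B6=F, B7=T
run #4 (b=2, h=7) records B1=T, B3=T, B5=F, B6=T, B6=F, B7=F
run #5 (b=1, h=2) records B1=T, B3=F, B4=F, B5=F, B6=T, B6=F, B7=F
run #6 (b=6, h=2) records B1=F, B2=T, B3=F, B4=F, B5=F, B6=T, B6=F, B7=F
run #7 (b=6, h=8) records B1=F, B2=F, B3=T, B5=T, B5=F, B6=T, B6=F, B7=F
run #8 (b=7, h=5) records B1=T, B3=T, B5=F, B6=T, B6=F, B7=T
union over all inputs: B1=T, B1=F, B2=T, B2=F, B3=T, B3=F, B4=F, B5=T, B5=F, B6=T, B6=F, B7=T, B7=F (13 outcomes)
checked all size-1 subsets: none covers 13 outcomes (max 8/13)
checked all size-2 subsets: none covers 13 outcomes (max 12/13)
the canonical winner is {3, 6, 7}: size 3, full 13-outcome coverage, earliest index list among size-3 covers
Answer: 3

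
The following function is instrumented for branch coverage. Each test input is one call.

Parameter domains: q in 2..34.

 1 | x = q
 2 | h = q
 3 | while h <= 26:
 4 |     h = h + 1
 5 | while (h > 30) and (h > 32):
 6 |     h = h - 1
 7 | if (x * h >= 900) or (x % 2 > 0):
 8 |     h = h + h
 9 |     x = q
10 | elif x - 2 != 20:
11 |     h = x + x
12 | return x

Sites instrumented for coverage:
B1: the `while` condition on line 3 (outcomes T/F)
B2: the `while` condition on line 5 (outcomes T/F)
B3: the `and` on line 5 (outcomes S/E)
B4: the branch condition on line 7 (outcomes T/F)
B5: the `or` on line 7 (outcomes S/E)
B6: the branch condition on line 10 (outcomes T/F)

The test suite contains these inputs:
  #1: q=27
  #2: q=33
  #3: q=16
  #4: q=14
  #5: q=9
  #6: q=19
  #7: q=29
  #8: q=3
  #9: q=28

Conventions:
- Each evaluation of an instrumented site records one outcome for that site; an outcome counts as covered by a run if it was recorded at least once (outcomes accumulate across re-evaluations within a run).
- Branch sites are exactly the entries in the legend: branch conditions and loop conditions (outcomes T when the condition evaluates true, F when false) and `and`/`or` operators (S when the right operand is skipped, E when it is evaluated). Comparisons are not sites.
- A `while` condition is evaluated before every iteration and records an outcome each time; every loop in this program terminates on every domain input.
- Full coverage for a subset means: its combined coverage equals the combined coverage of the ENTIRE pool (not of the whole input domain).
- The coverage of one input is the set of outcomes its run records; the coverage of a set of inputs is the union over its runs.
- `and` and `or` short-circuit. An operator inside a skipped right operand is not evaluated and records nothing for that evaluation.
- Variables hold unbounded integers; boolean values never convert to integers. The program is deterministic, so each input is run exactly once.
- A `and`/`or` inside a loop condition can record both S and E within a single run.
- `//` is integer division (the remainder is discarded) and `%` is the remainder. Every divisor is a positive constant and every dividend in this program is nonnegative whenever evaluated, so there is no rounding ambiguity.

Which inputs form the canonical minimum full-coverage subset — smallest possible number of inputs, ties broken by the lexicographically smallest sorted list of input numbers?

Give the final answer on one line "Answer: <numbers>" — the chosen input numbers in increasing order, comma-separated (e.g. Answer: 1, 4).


#1 (q=27) -> B1->F, B3->S, B2->F, B5->E, B4->T; covered: B1=F, B2=F, B3=S, B4=T, B5=E
#2 (q=33) -> B1->F, B3->E, B2->T, B3->E, B2->F, B5->S, B4->T; covered: B1=F, B2=T, B2=F, B3=E, B4=T, B5=S
#3 (q=16) -> B1->T, B1->T, B1->T, B1->T, B1->T, B1->T, B1->T, B1->T, B1->T, B1->T, B1->T, B1->F, B3->S, B2->F, ...; covered: B1=T, B1=F, B2=F, B3=S, B4=F, B5=E, B6=T
#4 (q=14) -> B1->T, B1->T, B1->T, B1->T, B1->T, B1->T, B1->T, B1->T, B1->T, B1->T, B1->T, B1->T, B1->T, B1->F, ...; covered: B1=T, B1=F, B2=F, B3=S, B4=F, B5=E, B6=T
#5 (q=9) -> B1->T, B1->T, B1->T, B1->T, B1->T, B1->T, B1->T, B1->T, B1->T, B1->T, B1->T, B1->T, B1->T, B1->T, ...; covered: B1=T, B1=F, B2=F, B3=S, B4=T, B5=E
#6 (q=19) -> B1->T, B1->T, B1->T, B1->T, B1->T, B1->T, B1->T, B1->T, B1->F, B3->S, B2->F, B5->E, B4->T; covered: B1=T, B1=F, B2=F, B3=S, B4=T, B5=E
#7 (q=29) -> B1->F, B3->S, B2->F, B5->E, B4->T; covered: B1=F, B2=F, B3=S, B4=T, B5=E
#8 (q=3) -> B1->T, B1->T, B1->T, B1->T, B1->T, B1->T, B1->T, B1->T, B1->T, B1->T, B1->T, B1->T, B1->T, B1->T, ...; covered: B1=T, B1=F, B2=F, B3=S, B4=T, B5=E
#9 (q=28) -> B1->F, B3->S, B2->F, B5->E, B4->F, B6->T; covered: B1=F, B2=F, B3=S, B4=F, B5=E, B6=T
together the pool reaches 11 outcomes: B1=T, B1=F, B2=T, B2=F, B3=S, B3=E, B4=T, B4=F, B5=S, B5=E, B6=T
every size-1 subset falls short of the 11 outcomes (best: 7/11)
at size 2, {2, 3} reaches all 11 outcomes; every lexicographically earlier size-2 subset fails
Answer: 2, 3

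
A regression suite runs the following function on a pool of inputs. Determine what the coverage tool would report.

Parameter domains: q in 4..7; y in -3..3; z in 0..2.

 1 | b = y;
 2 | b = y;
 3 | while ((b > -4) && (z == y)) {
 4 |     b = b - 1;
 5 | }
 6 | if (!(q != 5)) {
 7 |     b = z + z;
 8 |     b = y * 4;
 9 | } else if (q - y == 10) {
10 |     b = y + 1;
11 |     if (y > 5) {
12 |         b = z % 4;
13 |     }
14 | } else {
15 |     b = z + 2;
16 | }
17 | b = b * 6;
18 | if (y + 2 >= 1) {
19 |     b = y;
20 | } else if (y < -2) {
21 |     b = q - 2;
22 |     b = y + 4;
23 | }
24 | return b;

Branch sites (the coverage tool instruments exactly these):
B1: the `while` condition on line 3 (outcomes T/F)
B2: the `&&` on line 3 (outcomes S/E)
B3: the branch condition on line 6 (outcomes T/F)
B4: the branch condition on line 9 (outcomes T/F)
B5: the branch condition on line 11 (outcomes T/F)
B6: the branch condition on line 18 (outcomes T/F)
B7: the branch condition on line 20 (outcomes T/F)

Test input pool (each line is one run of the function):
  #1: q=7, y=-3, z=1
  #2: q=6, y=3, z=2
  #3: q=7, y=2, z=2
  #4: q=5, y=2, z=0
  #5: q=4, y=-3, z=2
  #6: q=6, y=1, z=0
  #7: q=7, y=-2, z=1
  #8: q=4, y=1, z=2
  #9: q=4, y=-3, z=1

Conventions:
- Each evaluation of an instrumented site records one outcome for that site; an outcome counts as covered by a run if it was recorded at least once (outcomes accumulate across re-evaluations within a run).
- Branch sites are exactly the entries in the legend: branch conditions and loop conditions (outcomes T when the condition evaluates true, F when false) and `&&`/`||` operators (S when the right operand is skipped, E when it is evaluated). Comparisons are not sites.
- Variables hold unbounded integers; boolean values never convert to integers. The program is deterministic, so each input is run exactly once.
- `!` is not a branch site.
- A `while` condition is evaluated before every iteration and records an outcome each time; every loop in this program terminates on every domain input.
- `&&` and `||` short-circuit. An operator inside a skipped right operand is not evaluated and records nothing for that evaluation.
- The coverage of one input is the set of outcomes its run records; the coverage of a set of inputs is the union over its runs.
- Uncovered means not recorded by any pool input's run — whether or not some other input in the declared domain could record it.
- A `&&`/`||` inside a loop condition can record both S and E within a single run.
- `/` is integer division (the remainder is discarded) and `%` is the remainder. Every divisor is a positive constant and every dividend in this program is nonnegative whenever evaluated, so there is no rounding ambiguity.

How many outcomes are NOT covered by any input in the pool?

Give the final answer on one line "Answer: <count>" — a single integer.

input #1 (q=7, y=-3, z=1): events B2->E, B1->F, B3->F, B4->T, B5->F, B6->F, B7->T; covers B1=F, B2=E, B3=F, B4=T, B5=F, B6=F, B7=T
input #2 (q=6, y=3, z=2): events B2->E, B1->F, B3->F, B4->F, B6->T; covers B1=F, B2=E, B3=F, B4=F, B6=T
input #3 (q=7, y=2, z=2): events B2->E, B1->T, B2->E, B1->T, B2->E, B1->T, B2->E, B1->T, B2->E, B1->T, B2->E, B1->T, B2->S, B1->F, ...; covers B1=T, B1=F, B2=S, B2=E, B3=F, B4=F, B6=T
input #4 (q=5, y=2, z=0): events B2->E, B1->F, B3->T, B6->T; covers B1=F, B2=E, B3=T, B6=T
input #5 (q=4, y=-3, z=2): events B2->E, B1->F, B3->F, B4->F, B6->F, B7->T; covers B1=F, B2=E, B3=F, B4=F, B6=F, B7=T
input #6 (q=6, y=1, z=0): events B2->E, B1->F, B3->F, B4->F, B6->T; covers B1=F, B2=E, B3=F, B4=F, B6=T
input #7 (q=7, y=-2, z=1): events B2->E, B1->F, B3->F, B4->F, B6->F, B7->F; covers B1=F, B2=E, B3=F, B4=F, B6=F, B7=F
input #8 (q=4, y=1, z=2): events B2->E, B1->F, B3->F, B4->F, B6->T; covers B1=F, B2=E, B3=F, B4=F, B6=T
input #9 (q=4, y=-3, z=1): events B2->E, B1->F, B3->F, B4->F, B6->F, B7->T; covers B1=F, B2=E, B3=F, B4=F, B6=F, B7=T
union over the pool: B1=T, B1=F, B2=S, B2=E, B3=T, B3=F, B4=T, B4=F, B5=F, B6=T, B6=F, B7=T, B7=F
uncovered (1 of 14): B5=T

Answer: 1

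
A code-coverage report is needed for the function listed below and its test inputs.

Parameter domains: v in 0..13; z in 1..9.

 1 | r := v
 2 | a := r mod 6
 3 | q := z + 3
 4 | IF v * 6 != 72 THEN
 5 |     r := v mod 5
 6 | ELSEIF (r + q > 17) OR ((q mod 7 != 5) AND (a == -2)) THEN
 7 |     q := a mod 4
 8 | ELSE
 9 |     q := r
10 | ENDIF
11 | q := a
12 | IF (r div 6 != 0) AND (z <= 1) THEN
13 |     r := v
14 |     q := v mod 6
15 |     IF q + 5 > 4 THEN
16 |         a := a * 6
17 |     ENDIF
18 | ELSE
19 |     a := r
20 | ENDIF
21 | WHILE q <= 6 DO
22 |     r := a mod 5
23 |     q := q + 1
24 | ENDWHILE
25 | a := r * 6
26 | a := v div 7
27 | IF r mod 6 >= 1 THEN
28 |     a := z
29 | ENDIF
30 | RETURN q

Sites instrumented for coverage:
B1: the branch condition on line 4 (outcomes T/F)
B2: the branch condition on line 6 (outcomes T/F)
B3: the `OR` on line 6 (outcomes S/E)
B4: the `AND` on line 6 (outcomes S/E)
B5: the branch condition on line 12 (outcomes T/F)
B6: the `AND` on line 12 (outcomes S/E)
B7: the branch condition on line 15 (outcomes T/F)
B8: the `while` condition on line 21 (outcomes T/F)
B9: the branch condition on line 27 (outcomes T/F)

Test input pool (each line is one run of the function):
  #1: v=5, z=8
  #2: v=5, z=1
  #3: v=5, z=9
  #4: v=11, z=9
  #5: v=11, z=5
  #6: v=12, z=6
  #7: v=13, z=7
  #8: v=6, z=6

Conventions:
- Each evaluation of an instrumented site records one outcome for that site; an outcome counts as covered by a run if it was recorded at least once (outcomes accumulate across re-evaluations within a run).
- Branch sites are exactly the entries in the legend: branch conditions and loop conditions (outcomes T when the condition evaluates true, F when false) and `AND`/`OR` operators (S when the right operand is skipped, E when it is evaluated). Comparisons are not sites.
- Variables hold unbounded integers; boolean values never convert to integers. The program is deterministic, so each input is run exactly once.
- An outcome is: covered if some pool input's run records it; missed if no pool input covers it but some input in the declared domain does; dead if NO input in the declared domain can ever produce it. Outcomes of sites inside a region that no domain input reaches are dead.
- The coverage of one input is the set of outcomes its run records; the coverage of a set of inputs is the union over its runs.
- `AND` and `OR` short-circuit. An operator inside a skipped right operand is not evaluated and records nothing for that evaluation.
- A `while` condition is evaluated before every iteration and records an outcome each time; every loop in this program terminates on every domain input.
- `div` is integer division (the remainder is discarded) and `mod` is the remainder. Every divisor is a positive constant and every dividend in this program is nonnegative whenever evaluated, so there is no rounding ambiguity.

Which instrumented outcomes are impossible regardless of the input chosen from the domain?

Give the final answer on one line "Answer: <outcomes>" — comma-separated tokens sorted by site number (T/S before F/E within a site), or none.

exhaustive pass over the 126-input domain:
  B7=F: zero occurrences over every domain input -> dead
  reachable outcomes have witnesses, e.g. B1=T (e.g. v=0, z=1), B1=F (e.g. v=12, z=1), B2=T (e.g. v=12, z=3), B2=F (e.g. v=12, z=1)

Answer: B7=F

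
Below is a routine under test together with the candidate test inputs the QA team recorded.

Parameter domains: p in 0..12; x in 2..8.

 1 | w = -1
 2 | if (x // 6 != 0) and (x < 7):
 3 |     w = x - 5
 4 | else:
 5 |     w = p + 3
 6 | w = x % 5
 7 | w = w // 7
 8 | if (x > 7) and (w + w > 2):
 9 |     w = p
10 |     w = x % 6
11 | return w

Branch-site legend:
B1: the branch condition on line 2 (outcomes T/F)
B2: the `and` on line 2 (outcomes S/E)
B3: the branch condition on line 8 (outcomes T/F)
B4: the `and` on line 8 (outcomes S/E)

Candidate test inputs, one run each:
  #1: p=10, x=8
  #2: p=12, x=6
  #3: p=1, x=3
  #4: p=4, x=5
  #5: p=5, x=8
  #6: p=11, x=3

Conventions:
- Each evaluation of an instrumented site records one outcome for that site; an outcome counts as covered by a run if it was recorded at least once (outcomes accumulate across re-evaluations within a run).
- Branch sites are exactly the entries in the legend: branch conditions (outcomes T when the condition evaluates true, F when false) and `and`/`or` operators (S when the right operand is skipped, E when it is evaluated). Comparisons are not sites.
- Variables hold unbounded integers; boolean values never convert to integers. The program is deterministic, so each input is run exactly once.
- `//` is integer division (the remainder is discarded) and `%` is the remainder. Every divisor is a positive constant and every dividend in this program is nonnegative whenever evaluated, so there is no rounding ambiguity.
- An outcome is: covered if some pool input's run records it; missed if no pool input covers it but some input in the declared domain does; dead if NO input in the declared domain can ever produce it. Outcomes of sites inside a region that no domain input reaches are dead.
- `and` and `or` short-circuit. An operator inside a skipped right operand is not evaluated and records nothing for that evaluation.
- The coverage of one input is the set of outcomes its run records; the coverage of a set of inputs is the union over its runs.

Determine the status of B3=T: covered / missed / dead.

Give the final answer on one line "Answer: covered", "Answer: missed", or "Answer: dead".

no pool input records B3=T
checking all 91 inputs in the declared domain: B3=T is never recorded -> dead

Answer: dead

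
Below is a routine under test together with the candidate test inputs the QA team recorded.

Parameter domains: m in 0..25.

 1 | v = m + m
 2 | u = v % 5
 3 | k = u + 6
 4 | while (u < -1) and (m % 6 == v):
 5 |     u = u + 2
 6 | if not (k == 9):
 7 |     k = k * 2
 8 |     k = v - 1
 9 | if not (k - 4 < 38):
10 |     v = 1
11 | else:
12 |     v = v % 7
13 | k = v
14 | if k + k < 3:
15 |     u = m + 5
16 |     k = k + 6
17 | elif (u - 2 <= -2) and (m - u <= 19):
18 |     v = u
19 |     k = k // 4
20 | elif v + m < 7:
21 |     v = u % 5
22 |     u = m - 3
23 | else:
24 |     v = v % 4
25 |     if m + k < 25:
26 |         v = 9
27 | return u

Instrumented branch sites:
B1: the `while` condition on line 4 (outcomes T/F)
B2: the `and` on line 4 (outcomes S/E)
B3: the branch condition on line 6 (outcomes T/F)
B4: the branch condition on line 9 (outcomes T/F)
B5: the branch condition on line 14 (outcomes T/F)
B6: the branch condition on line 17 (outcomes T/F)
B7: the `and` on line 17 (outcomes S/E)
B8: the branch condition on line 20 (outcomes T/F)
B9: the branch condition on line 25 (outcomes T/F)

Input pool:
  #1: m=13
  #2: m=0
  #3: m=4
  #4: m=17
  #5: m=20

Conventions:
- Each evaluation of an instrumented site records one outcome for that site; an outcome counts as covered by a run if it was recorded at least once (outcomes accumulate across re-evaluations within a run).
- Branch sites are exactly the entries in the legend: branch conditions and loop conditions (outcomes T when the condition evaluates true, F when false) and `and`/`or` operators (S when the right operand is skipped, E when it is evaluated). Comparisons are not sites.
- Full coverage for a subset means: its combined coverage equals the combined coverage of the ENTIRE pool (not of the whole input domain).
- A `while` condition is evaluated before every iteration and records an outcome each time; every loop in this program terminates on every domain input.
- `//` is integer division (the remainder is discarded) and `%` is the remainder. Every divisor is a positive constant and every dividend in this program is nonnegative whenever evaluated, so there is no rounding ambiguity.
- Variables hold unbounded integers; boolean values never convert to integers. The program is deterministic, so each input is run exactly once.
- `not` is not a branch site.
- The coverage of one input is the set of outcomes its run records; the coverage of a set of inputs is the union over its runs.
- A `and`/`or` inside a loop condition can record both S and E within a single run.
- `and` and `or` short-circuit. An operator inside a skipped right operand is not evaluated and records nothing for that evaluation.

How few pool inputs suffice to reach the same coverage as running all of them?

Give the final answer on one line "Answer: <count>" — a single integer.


#1 (m=13) -> covered: B1=F, B2=S, B3=T, B4=F, B5=F, B6=F, B7=S, B8=F, B9=T
#2 (m=0) -> covered: B1=F, B2=S, B3=T, B4=F, B5=T
#3 (m=4) -> covered: B1=F, B2=S, B3=F, B4=F, B5=T
#4 (m=17) -> covered: B1=F, B2=S, B3=T, B4=F, B5=F, B6=F, B7=S, B8=F, B9=T
#5 (m=20) -> covered: B1=F, B2=S, B3=T, B4=F, B5=F, B6=F, B7=E, B8=F, B9=F
pool-wide coverage (13 outcomes): B1=F, B2=S, B3=T, B3=F, B4=F, B5=T, B5=F, B6=F, B7=S, B7=E, B8=F, B9=T, B9=F
every size-1 subset falls short of the 13 outcomes (best: 9/13)
every size-2 subset falls short of the 13 outcomes (best: 11/13)
the canonical winner is {1, 3, 5}: size 3, full 13-outcome coverage, earliest index list among size-3 covers
Answer: 3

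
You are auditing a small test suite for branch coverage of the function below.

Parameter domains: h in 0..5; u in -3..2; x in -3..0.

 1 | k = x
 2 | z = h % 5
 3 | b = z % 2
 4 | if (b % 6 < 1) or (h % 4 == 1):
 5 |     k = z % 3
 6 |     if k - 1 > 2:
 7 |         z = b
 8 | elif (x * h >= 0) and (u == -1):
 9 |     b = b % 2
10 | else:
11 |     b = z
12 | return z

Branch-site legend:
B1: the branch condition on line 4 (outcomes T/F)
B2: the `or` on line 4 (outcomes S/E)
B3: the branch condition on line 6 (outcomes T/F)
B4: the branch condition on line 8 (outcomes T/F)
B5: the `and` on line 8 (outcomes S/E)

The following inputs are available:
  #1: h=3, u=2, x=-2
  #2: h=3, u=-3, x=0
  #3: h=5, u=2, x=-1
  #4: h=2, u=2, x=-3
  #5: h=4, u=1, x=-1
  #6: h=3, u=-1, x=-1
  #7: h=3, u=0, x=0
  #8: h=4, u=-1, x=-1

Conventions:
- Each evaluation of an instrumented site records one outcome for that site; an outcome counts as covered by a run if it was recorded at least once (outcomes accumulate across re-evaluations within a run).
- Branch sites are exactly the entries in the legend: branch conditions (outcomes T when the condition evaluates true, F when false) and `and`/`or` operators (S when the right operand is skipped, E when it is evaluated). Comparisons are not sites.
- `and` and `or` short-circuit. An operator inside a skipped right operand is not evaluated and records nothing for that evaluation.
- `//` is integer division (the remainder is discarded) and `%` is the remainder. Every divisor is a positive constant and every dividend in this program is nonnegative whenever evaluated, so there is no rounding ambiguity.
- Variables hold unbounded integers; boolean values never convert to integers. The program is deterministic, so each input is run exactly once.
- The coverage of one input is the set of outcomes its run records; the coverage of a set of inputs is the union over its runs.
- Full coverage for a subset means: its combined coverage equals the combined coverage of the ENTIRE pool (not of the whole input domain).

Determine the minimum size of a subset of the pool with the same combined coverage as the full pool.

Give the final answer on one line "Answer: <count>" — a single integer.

run #1 (h=3, u=2, x=-2) records B1=F, B2=E, B4=F, B5=S
run #2 (h=3, u=-3, x=0) records B1=F, B2=E, B4=F, B5=E
run #3 (h=5, u=2, x=-1) records B1=T, B2=S, B3=F
run #4 (h=2, u=2, x=-3) records B1=T, B2=S, B3=F
run #5 (h=4, u=1, x=-1) records B1=T, B2=S, B3=F
run #6 (h=3, u=-1, x=-1) records B1=F, B2=E, B4=F, B5=S
run #7 (h=3, u=0, x=0) records B1=F, B2=E, B4=F, B5=E
run #8 (h=4, u=-1, x=-1) records B1=T, B2=S, B3=F
together the pool reaches 8 outcomes: B1=T, B1=F, B2=S, B2=E, B3=F, B4=F, B5=S, B5=E
every size-1 subset falls short of the 8 outcomes (best: 4/8)
every size-2 subset falls short of the 8 outcomes (best: 7/8)
size 3: inputs {1, 2, 3} cover all 8 outcomes, and no lexicographically smaller subset of this size does

Answer: 3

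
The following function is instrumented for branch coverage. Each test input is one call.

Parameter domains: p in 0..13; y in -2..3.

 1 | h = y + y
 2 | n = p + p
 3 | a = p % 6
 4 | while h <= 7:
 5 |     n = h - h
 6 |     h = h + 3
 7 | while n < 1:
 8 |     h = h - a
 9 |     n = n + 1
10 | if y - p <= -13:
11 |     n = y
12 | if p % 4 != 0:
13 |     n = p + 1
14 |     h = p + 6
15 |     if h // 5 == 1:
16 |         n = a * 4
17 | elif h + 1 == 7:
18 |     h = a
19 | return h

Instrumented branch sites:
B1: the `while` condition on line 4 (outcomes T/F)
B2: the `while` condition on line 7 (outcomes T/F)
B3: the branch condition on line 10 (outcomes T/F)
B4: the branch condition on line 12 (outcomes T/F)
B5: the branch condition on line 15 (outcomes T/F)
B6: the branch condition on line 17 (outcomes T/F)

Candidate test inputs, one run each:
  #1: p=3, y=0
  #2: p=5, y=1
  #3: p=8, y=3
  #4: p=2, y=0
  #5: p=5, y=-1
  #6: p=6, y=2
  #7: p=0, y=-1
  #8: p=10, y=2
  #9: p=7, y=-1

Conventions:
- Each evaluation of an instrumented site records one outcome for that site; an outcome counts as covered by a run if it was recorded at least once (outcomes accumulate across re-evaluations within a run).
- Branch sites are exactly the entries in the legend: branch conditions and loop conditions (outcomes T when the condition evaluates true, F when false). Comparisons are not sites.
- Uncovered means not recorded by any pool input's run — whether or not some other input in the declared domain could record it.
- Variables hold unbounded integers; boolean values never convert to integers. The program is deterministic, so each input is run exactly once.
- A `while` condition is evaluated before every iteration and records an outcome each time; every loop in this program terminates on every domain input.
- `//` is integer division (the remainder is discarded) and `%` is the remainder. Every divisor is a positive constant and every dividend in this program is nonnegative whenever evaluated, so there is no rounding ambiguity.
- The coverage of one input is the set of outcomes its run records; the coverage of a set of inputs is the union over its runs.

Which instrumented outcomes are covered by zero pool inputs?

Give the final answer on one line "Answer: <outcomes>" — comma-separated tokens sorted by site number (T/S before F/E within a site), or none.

#1 (p=3, y=0) -> covered: B1=T, B1=F, B2=T, B2=F, B3=F, B4=T, B5=T
#2 (p=5, y=1) -> covered: B1=T, B1=F, B2=T, B2=F, B3=F, B4=T, B5=F
#3 (p=8, y=3) -> covered: B1=T, B1=F, B2=T, B2=F, B3=F, B4=F, B6=F
#4 (p=2, y=0) -> covered: B1=T, B1=F, B2=T, B2=F, B3=F, B4=T, B5=T
#5 (p=5, y=-1) -> covered: B1=T, B1=F, B2=T, B2=F, B3=F, B4=T, B5=F
#6 (p=6, y=2) -> covered: B1=T, B1=F, B2=T, B2=F, B3=F, B4=T, B5=F
#7 (p=0, y=-1) -> covered: B1=T, B1=F, B2=T, B2=F, B3=F, B4=F, B6=F
#8 (p=10, y=2) -> covered: B1=T, B1=F, B2=T, B2=F, B3=F, B4=T, B5=F
#9 (p=7, y=-1) -> covered: B1=T, B1=F, B2=T, B2=F, B3=F, B4=T, B5=F
union over the pool: B1=T, B1=F, B2=T, B2=F, B3=F, B4=T, B4=F, B5=T, B5=F, B6=F
uncovered (2 of 12): B3=T, B6=T

Answer: B3=T, B6=T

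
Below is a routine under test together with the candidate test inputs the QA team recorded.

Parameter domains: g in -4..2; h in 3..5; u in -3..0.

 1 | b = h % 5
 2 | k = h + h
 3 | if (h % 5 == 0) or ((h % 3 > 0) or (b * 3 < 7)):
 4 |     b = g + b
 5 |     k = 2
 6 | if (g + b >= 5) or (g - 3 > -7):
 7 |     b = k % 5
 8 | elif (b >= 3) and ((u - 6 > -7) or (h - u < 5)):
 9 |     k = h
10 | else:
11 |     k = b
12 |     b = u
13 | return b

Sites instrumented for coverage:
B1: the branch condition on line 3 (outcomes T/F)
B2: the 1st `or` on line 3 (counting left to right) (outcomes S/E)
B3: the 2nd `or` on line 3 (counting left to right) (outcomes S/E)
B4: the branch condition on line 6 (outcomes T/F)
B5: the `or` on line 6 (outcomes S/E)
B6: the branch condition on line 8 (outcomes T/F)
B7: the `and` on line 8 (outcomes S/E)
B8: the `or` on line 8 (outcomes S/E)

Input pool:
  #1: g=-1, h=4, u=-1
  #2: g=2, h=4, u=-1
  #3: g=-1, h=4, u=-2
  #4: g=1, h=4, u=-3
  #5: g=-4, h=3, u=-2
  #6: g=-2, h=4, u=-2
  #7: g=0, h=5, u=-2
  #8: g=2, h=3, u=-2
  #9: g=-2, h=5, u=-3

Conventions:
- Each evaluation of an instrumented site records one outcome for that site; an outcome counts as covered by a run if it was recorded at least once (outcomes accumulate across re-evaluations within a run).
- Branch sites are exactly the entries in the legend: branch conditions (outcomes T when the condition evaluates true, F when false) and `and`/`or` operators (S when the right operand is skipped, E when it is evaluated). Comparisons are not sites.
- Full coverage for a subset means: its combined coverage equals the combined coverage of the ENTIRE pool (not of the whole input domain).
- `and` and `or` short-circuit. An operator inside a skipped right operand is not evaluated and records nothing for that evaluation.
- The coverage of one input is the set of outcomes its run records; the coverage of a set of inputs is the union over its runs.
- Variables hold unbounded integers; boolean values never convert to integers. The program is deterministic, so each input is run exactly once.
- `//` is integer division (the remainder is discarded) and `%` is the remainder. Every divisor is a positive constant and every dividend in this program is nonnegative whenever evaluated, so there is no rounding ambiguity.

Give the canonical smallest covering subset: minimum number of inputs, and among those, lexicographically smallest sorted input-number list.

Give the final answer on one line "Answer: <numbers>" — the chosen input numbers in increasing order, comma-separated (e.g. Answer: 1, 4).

input #1, g=-1, h=4, u=-1: events B2->E, B3->S, B1->T, B5->E, B4->T; outcomes B1=T, B2=E, B3=S, B4=T, B5=E
input #2, g=2, h=4, u=-1: events B2->E, B3->S, B1->T, B5->S, B4->T; outcomes B1=T, B2=E, B3=S, B4=T, B5=S
input #3, g=-1, h=4, u=-2: events B2->E, B3->S, B1->T, B5->E, B4->T; outcomes B1=T, B2=E, B3=S, B4=T, B5=E
input #4, g=1, h=4, u=-3: events B2->E, B3->S, B1->T, B5->S, B4->T; outcomes B1=T, B2=E, B3=S, B4=T, B5=S
input #5, g=-4, h=3, u=-2: events B2->E, B3->E, B1->F, B5->E, B4->F, B7->E, B8->E, B6->F; outcomes B1=F, B2=E, B3=E, B4=F, B5=E, B6=F, B7=E, B8=E
input #6, g=-2, h=4, u=-2: events B2->E, B3->S, B1->T, B5->E, B4->T; outcomes B1=T, B2=E, B3=S, B4=T, B5=E
input #7, g=0, h=5, u=-2: events B2->S, B1->T, B5->E, B4->T; outcomes B1=T, B2=S, B4=T, B5=E
input #8, g=2, h=3, u=-2: events B2->E, B3->E, B1->F, B5->S, B4->T; outcomes B1=F, B2=E, B3=E, B4=T, B5=S
input #9, g=-2, h=5, u=-3: events B2->S, B1->T, B5->E, B4->T; outcomes B1=T, B2=S, B4=T, B5=E
the full pool covers 13 outcomes: B1=T, B1=F, B2=S, B2=E, B3=S, B3=E, B4=T, B4=F, B5=S, B5=E, B6=F, B7=E, B8=E
no size-1 subset reaches all 13 outcomes (best union: 8/13)
no size-2 subset reaches all 13 outcomes (best union: 12/13)
at size 3, {2, 5, 7} reaches all 13 outcomes; every lexicographically earlier size-3 subset fails

Answer: 2, 5, 7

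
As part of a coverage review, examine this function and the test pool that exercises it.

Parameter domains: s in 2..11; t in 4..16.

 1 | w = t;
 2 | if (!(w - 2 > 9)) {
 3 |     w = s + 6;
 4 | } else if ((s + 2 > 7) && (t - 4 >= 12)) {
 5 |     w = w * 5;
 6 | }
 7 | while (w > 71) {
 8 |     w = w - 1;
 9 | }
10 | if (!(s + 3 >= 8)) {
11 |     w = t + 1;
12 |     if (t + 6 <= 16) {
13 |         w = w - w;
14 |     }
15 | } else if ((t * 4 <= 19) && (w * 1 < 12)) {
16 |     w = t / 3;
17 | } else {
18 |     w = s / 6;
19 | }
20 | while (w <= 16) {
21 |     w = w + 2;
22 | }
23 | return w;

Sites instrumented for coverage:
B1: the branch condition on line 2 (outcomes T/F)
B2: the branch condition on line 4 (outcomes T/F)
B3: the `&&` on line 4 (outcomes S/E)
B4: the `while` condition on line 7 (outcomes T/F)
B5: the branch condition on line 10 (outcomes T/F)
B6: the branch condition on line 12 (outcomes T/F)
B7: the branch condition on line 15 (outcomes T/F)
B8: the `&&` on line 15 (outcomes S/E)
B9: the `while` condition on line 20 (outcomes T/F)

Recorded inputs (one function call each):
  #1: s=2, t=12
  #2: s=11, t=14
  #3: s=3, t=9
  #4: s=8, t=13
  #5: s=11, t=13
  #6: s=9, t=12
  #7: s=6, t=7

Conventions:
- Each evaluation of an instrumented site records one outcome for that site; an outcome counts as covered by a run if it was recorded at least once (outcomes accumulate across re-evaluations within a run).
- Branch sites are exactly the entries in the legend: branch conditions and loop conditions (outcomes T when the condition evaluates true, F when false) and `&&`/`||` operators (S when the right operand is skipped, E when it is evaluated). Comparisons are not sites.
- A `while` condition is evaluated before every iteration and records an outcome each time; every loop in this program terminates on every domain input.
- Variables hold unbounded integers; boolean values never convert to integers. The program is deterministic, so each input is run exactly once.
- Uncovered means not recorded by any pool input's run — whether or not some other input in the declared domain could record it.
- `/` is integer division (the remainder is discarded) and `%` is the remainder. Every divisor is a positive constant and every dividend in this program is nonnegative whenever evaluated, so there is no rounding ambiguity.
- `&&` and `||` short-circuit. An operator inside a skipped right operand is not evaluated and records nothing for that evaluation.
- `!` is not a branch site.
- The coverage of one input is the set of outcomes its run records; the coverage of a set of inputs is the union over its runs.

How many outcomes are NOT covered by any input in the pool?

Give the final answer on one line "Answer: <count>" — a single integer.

input #1, s=2, t=12: events B1->F, B3->S, B2->F, B4->F, B5->T, B6->F, B9->T, B9->T, B9->F; outcomes B1=F, B2=F, B3=S, B4=F, B5=T, B6=F, B9=T, B9=F
input #2, s=11, t=14: events B1->F, B3->E, B2->F, B4->F, B5->F, B8->S, B7->F, B9->T, B9->T, B9->T, B9->T, B9->T, B9->T, B9->T, ...; outcomes B1=F, B2=F, B3=E, B4=F, B5=F, B7=F, B8=S, B9=T, B9=F
input #3, s=3, t=9: events B1->T, B4->F, B5->T, B6->T, B9->T, B9->T, B9->T, B9->T, B9->T, B9->T, B9->T, B9->T, B9->T, B9->F; outcomes B1=T, B4=F, B5=T, B6=T, B9=T, B9=F
input #4, s=8, t=13: events B1->F, B3->E, B2->F, B4->F, B5->F, B8->S, B7->F, B9->T, B9->T, B9->T, B9->T, B9->T, B9->T, B9->T, ...; outcomes B1=F, B2=F, B3=E, B4=F, B5=F, B7=F, B8=S, B9=T, B9=F
input #5, s=11, t=13: events B1->F, B3->E, B2->F, B4->F, B5->F, B8->S, B7->F, B9->T, B9->T, B9->T, B9->T, B9->T, B9->T, B9->T, ...; outcomes B1=F, B2=F, B3=E, B4=F, B5=F, B7=F, B8=S, B9=T, B9=F
input #6, s=9, t=12: events B1->F, B3->E, B2->F, B4->F, B5->F, B8->S, B7->F, B9->T, B9->T, B9->T, B9->T, B9->T, B9->T, B9->T, ...; outcomes B1=F, B2=F, B3=E, B4=F, B5=F, B7=F, B8=S, B9=T, B9=F
input #7, s=6, t=7: events B1->T, B4->F, B5->F, B8->S, B7->F, B9->T, B9->T, B9->T, B9->T, B9->T, B9->T, B9->T, B9->T, B9->F; outcomes B1=T, B4=F, B5=F, B7=F, B8=S, B9=T, B9=F
union over the pool: B1=T, B1=F, B2=F, B3=S, B3=E, B4=F, B5=T, B5=F, B6=T, B6=F, B7=F, B8=S, B9=T, B9=F
uncovered (4 of 18): B2=T, B4=T, B7=T, B8=E

Answer: 4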